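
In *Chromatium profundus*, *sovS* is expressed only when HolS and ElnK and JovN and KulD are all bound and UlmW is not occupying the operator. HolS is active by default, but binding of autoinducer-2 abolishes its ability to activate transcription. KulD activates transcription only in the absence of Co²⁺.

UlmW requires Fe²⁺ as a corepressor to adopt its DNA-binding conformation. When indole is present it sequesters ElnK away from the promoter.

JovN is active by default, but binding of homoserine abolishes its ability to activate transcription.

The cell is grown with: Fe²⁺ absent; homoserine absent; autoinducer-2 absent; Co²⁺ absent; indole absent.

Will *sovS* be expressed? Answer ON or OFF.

Autoinducer-2 is absent, so HolS is active.
Indole is absent, so ElnK is active.
Fe²⁺ is absent, so UlmW is inactive.
Homoserine is absent, so JovN is active.
Co²⁺ is absent, so KulD is active.
No repressor is bound and HolS and ElnK and JovN and KulD are active, so *sovS* is transcribed.

ON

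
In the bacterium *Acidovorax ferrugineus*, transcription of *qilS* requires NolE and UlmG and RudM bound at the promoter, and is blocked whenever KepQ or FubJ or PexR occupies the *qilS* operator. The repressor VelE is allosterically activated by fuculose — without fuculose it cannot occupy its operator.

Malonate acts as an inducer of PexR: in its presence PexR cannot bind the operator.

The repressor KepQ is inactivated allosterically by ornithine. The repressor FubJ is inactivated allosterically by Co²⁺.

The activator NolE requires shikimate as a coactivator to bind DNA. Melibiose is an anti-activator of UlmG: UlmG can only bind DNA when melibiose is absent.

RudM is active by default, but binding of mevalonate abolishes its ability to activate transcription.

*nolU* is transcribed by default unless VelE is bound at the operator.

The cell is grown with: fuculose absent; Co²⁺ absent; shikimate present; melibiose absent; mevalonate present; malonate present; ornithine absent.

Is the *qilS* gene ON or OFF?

OFF

Shikimate is present, so NolE is active.
Ornithine is absent, so KepQ is active.
Melibiose is absent, so UlmG is active.
Co²⁺ is absent, so FubJ is active.
Malonate is present, so PexR is inactive.
Mevalonate is present, so RudM is inactive.
With repressor KepQ bound, *qilS* is not transcribed.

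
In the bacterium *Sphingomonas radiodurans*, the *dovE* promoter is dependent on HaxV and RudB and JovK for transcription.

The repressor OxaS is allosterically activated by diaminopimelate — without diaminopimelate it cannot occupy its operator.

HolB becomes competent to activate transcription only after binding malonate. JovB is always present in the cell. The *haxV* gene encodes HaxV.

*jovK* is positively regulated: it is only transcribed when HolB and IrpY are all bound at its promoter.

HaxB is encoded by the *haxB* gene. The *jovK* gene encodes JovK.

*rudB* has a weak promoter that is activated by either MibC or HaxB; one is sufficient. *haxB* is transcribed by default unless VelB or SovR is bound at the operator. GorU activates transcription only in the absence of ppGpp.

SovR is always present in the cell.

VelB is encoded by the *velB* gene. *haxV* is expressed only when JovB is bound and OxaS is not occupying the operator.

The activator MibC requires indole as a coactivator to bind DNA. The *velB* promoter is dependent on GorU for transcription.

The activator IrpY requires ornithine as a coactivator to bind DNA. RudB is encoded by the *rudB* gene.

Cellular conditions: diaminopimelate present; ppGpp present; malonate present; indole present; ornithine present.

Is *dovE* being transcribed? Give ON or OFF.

Diaminopimelate is present, so OxaS is active.
JovB is produced constitutively and is active.
With repressor OxaS bound, *haxV* is not transcribed.
So HaxV is not produced.
Indole is present, so MibC is active.
ppGpp is present, so GorU is inactive.
Required activator GorU is absent, so *velB* is not transcribed.
So VelB is not produced.
SovR is produced constitutively and is active.
With repressor SovR bound, *haxB* is not transcribed.
So HaxB is not produced.
Activator MibC is present, so *rudB* is transcribed.
So RudB is produced and active.
Malonate is present, so HolB is active.
Ornithine is present, so IrpY is active.
No repressor is bound and HolB and IrpY are active, so *jovK* is transcribed.
So JovK is produced and active.
Required activator HaxV is absent, so *dovE* is not transcribed.

OFF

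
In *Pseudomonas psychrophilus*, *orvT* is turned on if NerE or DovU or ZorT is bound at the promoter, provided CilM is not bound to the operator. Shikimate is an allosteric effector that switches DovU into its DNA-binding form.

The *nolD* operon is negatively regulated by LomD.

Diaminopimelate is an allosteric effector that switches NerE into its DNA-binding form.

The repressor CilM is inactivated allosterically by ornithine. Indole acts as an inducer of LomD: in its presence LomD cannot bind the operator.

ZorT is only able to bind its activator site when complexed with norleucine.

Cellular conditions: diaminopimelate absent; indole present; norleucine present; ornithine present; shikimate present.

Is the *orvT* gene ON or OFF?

ON

Diaminopimelate is absent, so NerE is inactive.
Shikimate is present, so DovU is active.
Norleucine is present, so ZorT is active.
Ornithine is present, so CilM is inactive.
Activator DovU is present, so *orvT* is transcribed.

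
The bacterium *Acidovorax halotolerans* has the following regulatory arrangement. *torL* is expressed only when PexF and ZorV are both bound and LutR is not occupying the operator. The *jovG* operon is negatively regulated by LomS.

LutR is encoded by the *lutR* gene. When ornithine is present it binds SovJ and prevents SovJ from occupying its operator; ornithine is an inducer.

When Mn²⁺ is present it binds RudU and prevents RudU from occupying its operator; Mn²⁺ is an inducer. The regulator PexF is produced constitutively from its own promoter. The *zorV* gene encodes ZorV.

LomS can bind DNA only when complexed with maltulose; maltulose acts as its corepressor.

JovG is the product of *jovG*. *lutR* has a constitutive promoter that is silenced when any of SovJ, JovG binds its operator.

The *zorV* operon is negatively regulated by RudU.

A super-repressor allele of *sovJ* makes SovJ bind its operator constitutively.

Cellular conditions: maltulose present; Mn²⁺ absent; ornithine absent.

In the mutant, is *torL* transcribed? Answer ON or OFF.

PexF is produced constitutively and is active.
SovJ is constitutively active in this strain.
Maltulose is present, so LomS is active.
With repressor LomS bound, *jovG* is not transcribed.
So JovG is not produced.
With repressor SovJ bound, *lutR* is not transcribed.
So LutR is not produced.
Mn²⁺ is absent, so RudU is active.
With repressor RudU bound, *zorV* is not transcribed.
So ZorV is not produced.
Required activator ZorV is absent, so *torL* is not transcribed.

OFF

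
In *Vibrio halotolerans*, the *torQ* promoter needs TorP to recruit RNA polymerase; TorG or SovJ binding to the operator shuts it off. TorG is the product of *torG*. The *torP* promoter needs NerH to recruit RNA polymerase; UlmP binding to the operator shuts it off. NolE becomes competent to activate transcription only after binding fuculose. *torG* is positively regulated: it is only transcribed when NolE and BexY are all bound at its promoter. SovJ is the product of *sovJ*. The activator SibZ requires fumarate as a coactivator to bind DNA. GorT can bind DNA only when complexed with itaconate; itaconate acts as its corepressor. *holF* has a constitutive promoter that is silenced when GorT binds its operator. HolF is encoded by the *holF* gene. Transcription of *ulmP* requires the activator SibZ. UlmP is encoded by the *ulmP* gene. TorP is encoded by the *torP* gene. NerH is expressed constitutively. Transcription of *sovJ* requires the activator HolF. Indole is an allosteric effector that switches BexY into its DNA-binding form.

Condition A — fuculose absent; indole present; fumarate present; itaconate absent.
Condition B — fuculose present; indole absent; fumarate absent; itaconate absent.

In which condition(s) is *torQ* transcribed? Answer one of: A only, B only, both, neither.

neither

Condition A:
Fuculose is absent, so NolE is inactive.
Indole is present, so BexY is active.
Required activator NolE is absent, so *torG* is not transcribed.
So TorG is not produced.
NerH is produced constitutively and is active.
Fumarate is present, so SibZ is active.
No repressor is bound and SibZ is active, so *ulmP* is transcribed.
So UlmP is produced and active.
With repressor UlmP bound, *torP* is not transcribed.
So TorP is not produced.
Itaconate is absent, so GorT is inactive.
With no repressor bound, *holF* is transcribed.
So HolF is produced and active.
No repressor is bound and HolF is active, so *sovJ* is transcribed.
So SovJ is produced and active.
With repressor SovJ bound, *torQ* is not transcribed.
→ *torQ* is OFF in A.
Condition B:
Fuculose is present, so NolE is active.
Indole is absent, so BexY is inactive.
Required activator BexY is absent, so *torG* is not transcribed.
So TorG is not produced.
NerH is produced constitutively and is active.
Fumarate is absent, so SibZ is inactive.
Required activator SibZ is absent, so *ulmP* is not transcribed.
So UlmP is not produced.
No repressor is bound and NerH is active, so *torP* is transcribed.
So TorP is produced and active.
Itaconate is absent, so GorT is inactive.
With no repressor bound, *holF* is transcribed.
So HolF is produced and active.
No repressor is bound and HolF is active, so *sovJ* is transcribed.
So SovJ is produced and active.
With repressor SovJ bound, *torQ* is not transcribed.
→ *torQ* is OFF in B.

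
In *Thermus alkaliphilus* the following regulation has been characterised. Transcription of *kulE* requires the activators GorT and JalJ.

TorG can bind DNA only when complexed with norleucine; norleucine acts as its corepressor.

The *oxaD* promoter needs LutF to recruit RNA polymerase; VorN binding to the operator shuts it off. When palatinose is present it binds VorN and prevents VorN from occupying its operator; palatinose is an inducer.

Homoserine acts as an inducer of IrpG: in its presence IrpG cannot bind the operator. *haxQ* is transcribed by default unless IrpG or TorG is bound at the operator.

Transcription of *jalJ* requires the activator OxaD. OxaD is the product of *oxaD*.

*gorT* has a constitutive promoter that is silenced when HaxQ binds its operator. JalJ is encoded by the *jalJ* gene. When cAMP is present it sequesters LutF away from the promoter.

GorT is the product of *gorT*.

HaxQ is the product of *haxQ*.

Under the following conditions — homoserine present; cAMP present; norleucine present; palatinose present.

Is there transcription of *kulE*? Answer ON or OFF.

Homoserine is present, so IrpG is inactive.
Norleucine is present, so TorG is active.
With repressor TorG bound, *haxQ* is not transcribed.
So HaxQ is not produced.
With no repressor bound, *gorT* is transcribed.
So GorT is produced and active.
Palatinose is present, so VorN is inactive.
cAMP is present, so LutF is inactive.
Required activator LutF is absent, so *oxaD* is not transcribed.
So OxaD is not produced.
Required activator OxaD is absent, so *jalJ* is not transcribed.
So JalJ is not produced.
Required activator JalJ is absent, so *kulE* is not transcribed.

OFF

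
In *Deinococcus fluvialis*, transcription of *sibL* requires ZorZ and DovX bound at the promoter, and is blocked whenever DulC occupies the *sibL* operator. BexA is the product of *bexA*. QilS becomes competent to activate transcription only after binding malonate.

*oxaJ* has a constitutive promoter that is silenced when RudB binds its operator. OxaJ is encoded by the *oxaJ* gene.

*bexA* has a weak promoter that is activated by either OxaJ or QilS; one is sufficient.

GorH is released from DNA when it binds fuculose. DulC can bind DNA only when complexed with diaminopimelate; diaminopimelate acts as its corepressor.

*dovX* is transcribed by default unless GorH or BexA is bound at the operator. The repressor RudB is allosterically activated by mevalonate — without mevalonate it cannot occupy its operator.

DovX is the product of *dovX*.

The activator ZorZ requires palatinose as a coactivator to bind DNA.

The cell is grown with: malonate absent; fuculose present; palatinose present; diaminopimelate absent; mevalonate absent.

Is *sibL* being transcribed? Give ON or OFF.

Palatinose is present, so ZorZ is active.
Fuculose is present, so GorH is inactive.
Mevalonate is absent, so RudB is inactive.
With no repressor bound, *oxaJ* is transcribed.
So OxaJ is produced and active.
Malonate is absent, so QilS is inactive.
Activator OxaJ is present, so *bexA* is transcribed.
So BexA is produced and active.
With repressor BexA bound, *dovX* is not transcribed.
So DovX is not produced.
Diaminopimelate is absent, so DulC is inactive.
Required activator DovX is absent, so *sibL* is not transcribed.

OFF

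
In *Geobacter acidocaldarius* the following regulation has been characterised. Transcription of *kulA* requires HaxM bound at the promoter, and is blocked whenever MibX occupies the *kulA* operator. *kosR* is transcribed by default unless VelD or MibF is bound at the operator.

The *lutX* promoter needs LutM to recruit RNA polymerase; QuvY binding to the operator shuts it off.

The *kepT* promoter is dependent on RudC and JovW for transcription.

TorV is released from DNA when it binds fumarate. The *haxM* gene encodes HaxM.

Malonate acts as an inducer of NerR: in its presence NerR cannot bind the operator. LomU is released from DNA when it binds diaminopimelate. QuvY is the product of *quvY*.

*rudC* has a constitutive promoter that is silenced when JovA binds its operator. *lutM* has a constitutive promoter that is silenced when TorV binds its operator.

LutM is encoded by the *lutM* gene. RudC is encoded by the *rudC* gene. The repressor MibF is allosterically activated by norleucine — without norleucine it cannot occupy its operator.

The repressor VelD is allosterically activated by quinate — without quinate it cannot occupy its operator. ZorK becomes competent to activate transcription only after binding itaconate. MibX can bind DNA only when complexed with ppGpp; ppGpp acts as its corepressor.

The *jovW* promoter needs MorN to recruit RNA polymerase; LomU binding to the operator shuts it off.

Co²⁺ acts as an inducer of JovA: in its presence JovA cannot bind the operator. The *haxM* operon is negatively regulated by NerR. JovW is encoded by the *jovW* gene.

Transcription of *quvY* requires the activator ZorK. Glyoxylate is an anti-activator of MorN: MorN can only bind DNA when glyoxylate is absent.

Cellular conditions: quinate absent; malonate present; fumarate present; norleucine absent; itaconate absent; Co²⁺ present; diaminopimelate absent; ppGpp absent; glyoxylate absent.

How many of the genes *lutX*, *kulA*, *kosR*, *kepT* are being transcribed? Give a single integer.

3

Itaconate is absent, so ZorK is inactive.
Required activator ZorK is absent, so *quvY* is not transcribed.
So QuvY is not produced.
Fumarate is present, so TorV is inactive.
With no repressor bound, *lutM* is transcribed.
So LutM is produced and active.
No repressor is bound and LutM is active, so *lutX* is transcribed.
→ *lutX* is ON.
ppGpp is absent, so MibX is inactive.
Malonate is present, so NerR is inactive.
With no repressor bound, *haxM* is transcribed.
So HaxM is produced and active.
No repressor is bound and HaxM is active, so *kulA* is transcribed.
→ *kulA* is ON.
Quinate is absent, so VelD is inactive.
Norleucine is absent, so MibF is inactive.
With no repressor bound, *kosR* is transcribed.
→ *kosR* is ON.
Co²⁺ is present, so JovA is inactive.
With no repressor bound, *rudC* is transcribed.
So RudC is produced and active.
Diaminopimelate is absent, so LomU is active.
Glyoxylate is absent, so MorN is active.
With repressor LomU bound, *jovW* is not transcribed.
So JovW is not produced.
Required activator JovW is absent, so *kepT* is not transcribed.
→ *kepT* is OFF.
3 of the 4 genes are transcribed.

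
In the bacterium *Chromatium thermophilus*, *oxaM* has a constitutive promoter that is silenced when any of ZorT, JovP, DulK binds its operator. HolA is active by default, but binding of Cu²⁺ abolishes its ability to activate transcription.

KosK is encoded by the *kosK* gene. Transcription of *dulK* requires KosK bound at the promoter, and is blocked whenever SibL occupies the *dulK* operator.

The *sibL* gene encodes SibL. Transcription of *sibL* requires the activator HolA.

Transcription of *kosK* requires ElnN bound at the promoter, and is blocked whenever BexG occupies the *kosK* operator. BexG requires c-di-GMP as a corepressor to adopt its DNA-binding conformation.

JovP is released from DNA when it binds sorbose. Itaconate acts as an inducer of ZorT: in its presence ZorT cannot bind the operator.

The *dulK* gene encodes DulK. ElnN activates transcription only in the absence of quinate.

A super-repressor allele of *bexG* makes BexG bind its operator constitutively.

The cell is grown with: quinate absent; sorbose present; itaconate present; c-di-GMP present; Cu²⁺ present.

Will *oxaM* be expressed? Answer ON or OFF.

Itaconate is present, so ZorT is inactive.
Sorbose is present, so JovP is inactive.
BexG is constitutively active in this strain.
Quinate is absent, so ElnN is active.
With repressor BexG bound, *kosK* is not transcribed.
So KosK is not produced.
Cu²⁺ is present, so HolA is inactive.
Required activator HolA is absent, so *sibL* is not transcribed.
So SibL is not produced.
Required activator KosK is absent, so *dulK* is not transcribed.
So DulK is not produced.
With no repressor bound, *oxaM* is transcribed.

ON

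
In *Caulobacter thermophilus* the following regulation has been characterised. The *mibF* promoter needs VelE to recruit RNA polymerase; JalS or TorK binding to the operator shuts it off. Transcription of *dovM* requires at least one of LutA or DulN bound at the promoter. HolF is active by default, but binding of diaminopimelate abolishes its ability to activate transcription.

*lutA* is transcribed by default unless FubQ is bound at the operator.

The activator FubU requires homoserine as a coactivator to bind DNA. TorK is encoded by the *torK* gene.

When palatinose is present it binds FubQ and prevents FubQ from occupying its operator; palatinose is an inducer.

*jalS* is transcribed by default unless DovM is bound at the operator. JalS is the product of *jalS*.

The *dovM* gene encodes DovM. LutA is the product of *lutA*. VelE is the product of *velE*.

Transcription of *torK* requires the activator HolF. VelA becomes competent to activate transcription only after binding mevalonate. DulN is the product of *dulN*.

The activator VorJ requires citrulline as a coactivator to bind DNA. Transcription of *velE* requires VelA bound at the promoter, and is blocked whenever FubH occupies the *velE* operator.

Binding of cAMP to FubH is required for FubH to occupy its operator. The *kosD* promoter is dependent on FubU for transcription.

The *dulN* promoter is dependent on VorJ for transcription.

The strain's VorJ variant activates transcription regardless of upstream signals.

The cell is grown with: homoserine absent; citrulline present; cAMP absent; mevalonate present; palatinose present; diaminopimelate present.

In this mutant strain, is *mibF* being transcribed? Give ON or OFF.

ON

Palatinose is present, so FubQ is inactive.
With no repressor bound, *lutA* is transcribed.
So LutA is produced and active.
VorJ is constitutively active in this strain.
No repressor is bound and VorJ is active, so *dulN* is transcribed.
So DulN is produced and active.
Activator LutA is present, so *dovM* is transcribed.
So DovM is produced and active.
With repressor DovM bound, *jalS* is not transcribed.
So JalS is not produced.
cAMP is absent, so FubH is inactive.
Mevalonate is present, so VelA is active.
No repressor is bound and VelA is active, so *velE* is transcribed.
So VelE is produced and active.
Diaminopimelate is present, so HolF is inactive.
Required activator HolF is absent, so *torK* is not transcribed.
So TorK is not produced.
No repressor is bound and VelE is active, so *mibF* is transcribed.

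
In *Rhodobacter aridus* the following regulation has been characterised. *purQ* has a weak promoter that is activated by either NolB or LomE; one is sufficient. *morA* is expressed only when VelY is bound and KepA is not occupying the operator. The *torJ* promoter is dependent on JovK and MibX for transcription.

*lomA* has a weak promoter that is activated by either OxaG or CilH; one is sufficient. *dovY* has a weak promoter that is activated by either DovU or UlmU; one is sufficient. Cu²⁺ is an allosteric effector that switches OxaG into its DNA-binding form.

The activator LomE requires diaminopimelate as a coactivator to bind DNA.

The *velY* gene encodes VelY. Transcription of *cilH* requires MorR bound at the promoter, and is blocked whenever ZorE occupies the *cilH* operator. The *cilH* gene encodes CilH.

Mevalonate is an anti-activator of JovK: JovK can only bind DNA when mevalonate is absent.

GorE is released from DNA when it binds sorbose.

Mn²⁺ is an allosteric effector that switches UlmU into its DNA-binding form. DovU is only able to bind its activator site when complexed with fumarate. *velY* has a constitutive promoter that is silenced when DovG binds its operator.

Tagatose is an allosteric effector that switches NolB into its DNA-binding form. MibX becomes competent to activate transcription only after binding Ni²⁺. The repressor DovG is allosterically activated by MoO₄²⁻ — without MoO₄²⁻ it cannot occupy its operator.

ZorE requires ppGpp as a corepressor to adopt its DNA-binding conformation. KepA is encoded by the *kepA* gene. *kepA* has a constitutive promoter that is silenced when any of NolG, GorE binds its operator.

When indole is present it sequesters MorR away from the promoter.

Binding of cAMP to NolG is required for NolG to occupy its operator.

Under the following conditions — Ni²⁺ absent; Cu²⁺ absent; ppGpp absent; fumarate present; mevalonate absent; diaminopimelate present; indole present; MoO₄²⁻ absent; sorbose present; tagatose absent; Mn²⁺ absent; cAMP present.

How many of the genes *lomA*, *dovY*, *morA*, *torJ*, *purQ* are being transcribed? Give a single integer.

3

Cu²⁺ is absent, so OxaG is inactive.
Indole is present, so MorR is inactive.
ppGpp is absent, so ZorE is inactive.
Required activator MorR is absent, so *cilH* is not transcribed.
So CilH is not produced.
No activator is available at the *lomA* promoter, so *lomA* is not transcribed.
→ *lomA* is OFF.
Fumarate is present, so DovU is active.
Mn²⁺ is absent, so UlmU is inactive.
Activator DovU is present, so *dovY* is transcribed.
→ *dovY* is ON.
cAMP is present, so NolG is active.
Sorbose is present, so GorE is inactive.
With repressor NolG bound, *kepA* is not transcribed.
So KepA is not produced.
MoO₄²⁻ is absent, so DovG is inactive.
With no repressor bound, *velY* is transcribed.
So VelY is produced and active.
No repressor is bound and VelY is active, so *morA* is transcribed.
→ *morA* is ON.
Mevalonate is absent, so JovK is active.
Ni²⁺ is absent, so MibX is inactive.
Required activator MibX is absent, so *torJ* is not transcribed.
→ *torJ* is OFF.
Tagatose is absent, so NolB is inactive.
Diaminopimelate is present, so LomE is active.
Activator LomE is present, so *purQ* is transcribed.
→ *purQ* is ON.
3 of the 5 genes are transcribed.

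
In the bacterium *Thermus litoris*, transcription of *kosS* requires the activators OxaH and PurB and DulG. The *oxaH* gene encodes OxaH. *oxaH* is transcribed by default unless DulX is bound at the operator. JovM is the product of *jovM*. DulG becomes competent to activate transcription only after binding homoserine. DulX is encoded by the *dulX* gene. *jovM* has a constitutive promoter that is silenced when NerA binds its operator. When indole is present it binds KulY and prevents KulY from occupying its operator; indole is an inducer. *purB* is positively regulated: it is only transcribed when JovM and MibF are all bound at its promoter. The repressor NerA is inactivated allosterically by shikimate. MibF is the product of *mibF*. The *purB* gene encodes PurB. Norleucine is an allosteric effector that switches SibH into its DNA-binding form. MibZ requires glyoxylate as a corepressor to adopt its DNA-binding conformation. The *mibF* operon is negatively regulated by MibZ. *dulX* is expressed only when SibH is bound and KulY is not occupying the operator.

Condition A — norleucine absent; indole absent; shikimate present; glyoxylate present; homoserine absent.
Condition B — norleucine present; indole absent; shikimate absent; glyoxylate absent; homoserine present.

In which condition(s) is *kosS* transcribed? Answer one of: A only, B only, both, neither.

Condition A:
Norleucine is absent, so SibH is inactive.
Indole is absent, so KulY is active.
With repressor KulY bound, *dulX* is not transcribed.
So DulX is not produced.
With no repressor bound, *oxaH* is transcribed.
So OxaH is produced and active.
Shikimate is present, so NerA is inactive.
With no repressor bound, *jovM* is transcribed.
So JovM is produced and active.
Glyoxylate is present, so MibZ is active.
With repressor MibZ bound, *mibF* is not transcribed.
So MibF is not produced.
Required activator MibF is absent, so *purB* is not transcribed.
So PurB is not produced.
Homoserine is absent, so DulG is inactive.
Required activator PurB is absent, so *kosS* is not transcribed.
→ *kosS* is OFF in A.
Condition B:
Norleucine is present, so SibH is active.
Indole is absent, so KulY is active.
With repressor KulY bound, *dulX* is not transcribed.
So DulX is not produced.
With no repressor bound, *oxaH* is transcribed.
So OxaH is produced and active.
Shikimate is absent, so NerA is active.
With repressor NerA bound, *jovM* is not transcribed.
So JovM is not produced.
Glyoxylate is absent, so MibZ is inactive.
With no repressor bound, *mibF* is transcribed.
So MibF is produced and active.
Required activator JovM is absent, so *purB* is not transcribed.
So PurB is not produced.
Homoserine is present, so DulG is active.
Required activator PurB is absent, so *kosS* is not transcribed.
→ *kosS* is OFF in B.

neither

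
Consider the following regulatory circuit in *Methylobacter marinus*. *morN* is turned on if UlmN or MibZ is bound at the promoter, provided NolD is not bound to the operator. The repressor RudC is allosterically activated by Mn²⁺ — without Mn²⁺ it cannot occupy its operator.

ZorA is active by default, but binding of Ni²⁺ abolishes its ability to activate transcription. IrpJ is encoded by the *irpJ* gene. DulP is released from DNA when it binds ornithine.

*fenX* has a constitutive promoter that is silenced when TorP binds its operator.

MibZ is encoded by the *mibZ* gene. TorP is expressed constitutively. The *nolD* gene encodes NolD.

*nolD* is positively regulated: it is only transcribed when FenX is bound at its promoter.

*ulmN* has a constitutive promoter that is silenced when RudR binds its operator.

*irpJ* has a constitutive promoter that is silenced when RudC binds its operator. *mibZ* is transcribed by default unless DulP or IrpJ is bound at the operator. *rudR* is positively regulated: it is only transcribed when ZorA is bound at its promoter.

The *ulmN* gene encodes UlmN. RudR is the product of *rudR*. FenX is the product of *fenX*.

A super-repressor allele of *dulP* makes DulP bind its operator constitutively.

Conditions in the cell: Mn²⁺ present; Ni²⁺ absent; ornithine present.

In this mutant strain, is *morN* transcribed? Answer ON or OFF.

OFF

Ni²⁺ is absent, so ZorA is active.
No repressor is bound and ZorA is active, so *rudR* is transcribed.
So RudR is produced and active.
With repressor RudR bound, *ulmN* is not transcribed.
So UlmN is not produced.
TorP is produced constitutively and is active.
With repressor TorP bound, *fenX* is not transcribed.
So FenX is not produced.
Required activator FenX is absent, so *nolD* is not transcribed.
So NolD is not produced.
DulP is constitutively active in this strain.
Mn²⁺ is present, so RudC is active.
With repressor RudC bound, *irpJ* is not transcribed.
So IrpJ is not produced.
With repressor DulP bound, *mibZ* is not transcribed.
So MibZ is not produced.
No activator is available at the *morN* promoter, so *morN* is not transcribed.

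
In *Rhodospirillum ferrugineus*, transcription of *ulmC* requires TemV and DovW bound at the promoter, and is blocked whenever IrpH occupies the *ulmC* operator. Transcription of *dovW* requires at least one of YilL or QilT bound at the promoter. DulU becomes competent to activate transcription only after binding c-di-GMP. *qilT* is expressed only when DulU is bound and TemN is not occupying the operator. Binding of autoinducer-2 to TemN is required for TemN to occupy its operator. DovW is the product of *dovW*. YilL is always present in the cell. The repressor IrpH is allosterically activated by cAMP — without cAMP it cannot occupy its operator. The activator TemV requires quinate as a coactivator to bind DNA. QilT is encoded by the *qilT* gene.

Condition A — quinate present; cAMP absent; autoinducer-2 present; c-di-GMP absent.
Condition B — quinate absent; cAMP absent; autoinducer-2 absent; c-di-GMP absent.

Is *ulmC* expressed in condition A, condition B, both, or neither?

A only

Condition A:
Quinate is present, so TemV is active.
cAMP is absent, so IrpH is inactive.
YilL is produced constitutively and is active.
Autoinducer-2 is present, so TemN is active.
c-di-GMP is absent, so DulU is inactive.
With repressor TemN bound, *qilT* is not transcribed.
So QilT is not produced.
Activator YilL is present, so *dovW* is transcribed.
So DovW is produced and active.
No repressor is bound and TemV and DovW are active, so *ulmC* is transcribed.
→ *ulmC* is ON in A.
Condition B:
Quinate is absent, so TemV is inactive.
cAMP is absent, so IrpH is inactive.
YilL is produced constitutively and is active.
Autoinducer-2 is absent, so TemN is inactive.
c-di-GMP is absent, so DulU is inactive.
Required activator DulU is absent, so *qilT* is not transcribed.
So QilT is not produced.
Activator YilL is present, so *dovW* is transcribed.
So DovW is produced and active.
Required activator TemV is absent, so *ulmC* is not transcribed.
→ *ulmC* is OFF in B.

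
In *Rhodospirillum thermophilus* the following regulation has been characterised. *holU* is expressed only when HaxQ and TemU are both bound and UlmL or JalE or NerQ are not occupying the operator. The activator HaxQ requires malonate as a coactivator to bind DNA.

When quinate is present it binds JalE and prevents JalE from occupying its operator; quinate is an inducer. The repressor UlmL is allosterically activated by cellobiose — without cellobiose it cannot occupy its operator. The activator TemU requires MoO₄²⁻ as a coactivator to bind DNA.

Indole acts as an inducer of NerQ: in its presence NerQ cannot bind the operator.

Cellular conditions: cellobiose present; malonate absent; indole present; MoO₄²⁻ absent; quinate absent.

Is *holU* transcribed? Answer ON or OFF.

OFF

Cellobiose is present, so UlmL is active.
Quinate is absent, so JalE is active.
Malonate is absent, so HaxQ is inactive.
MoO₄²⁻ is absent, so TemU is inactive.
Indole is present, so NerQ is inactive.
With repressor UlmL bound, *holU* is not transcribed.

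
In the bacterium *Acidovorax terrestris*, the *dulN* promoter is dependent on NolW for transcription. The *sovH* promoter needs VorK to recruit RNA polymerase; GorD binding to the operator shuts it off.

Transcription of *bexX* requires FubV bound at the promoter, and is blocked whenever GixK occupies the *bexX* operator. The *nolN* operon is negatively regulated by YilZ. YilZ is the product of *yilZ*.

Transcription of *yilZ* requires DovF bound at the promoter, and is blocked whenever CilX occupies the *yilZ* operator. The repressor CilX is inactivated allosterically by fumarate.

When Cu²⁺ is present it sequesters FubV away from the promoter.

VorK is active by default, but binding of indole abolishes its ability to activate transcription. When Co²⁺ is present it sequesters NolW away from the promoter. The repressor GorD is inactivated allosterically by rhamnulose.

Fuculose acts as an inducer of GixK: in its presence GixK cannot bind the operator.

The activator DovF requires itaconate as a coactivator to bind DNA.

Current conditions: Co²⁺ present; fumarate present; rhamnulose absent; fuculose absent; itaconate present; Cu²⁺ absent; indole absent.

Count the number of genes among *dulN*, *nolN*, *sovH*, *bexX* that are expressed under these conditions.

Co²⁺ is present, so NolW is inactive.
Required activator NolW is absent, so *dulN* is not transcribed.
→ *dulN* is OFF.
Fumarate is present, so CilX is inactive.
Itaconate is present, so DovF is active.
No repressor is bound and DovF is active, so *yilZ* is transcribed.
So YilZ is produced and active.
With repressor YilZ bound, *nolN* is not transcribed.
→ *nolN* is OFF.
Rhamnulose is absent, so GorD is active.
Indole is absent, so VorK is active.
With repressor GorD bound, *sovH* is not transcribed.
→ *sovH* is OFF.
Fuculose is absent, so GixK is active.
Cu²⁺ is absent, so FubV is active.
With repressor GixK bound, *bexX* is not transcribed.
→ *bexX* is OFF.
0 of the 4 genes are transcribed.

0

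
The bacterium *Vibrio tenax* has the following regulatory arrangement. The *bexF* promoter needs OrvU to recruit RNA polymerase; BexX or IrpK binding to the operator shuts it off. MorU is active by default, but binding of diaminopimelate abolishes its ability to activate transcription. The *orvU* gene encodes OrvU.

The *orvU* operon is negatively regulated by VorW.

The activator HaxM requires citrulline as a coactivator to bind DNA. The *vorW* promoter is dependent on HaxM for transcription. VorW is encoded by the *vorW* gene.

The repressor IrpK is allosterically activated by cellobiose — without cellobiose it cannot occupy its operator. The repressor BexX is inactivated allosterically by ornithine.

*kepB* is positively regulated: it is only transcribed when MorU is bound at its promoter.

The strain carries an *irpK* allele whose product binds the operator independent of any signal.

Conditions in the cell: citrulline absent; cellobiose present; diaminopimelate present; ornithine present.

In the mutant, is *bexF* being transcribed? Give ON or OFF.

OFF

Ornithine is present, so BexX is inactive.
IrpK is constitutively active in this strain.
Citrulline is absent, so HaxM is inactive.
Required activator HaxM is absent, so *vorW* is not transcribed.
So VorW is not produced.
With no repressor bound, *orvU* is transcribed.
So OrvU is produced and active.
With repressor IrpK bound, *bexF* is not transcribed.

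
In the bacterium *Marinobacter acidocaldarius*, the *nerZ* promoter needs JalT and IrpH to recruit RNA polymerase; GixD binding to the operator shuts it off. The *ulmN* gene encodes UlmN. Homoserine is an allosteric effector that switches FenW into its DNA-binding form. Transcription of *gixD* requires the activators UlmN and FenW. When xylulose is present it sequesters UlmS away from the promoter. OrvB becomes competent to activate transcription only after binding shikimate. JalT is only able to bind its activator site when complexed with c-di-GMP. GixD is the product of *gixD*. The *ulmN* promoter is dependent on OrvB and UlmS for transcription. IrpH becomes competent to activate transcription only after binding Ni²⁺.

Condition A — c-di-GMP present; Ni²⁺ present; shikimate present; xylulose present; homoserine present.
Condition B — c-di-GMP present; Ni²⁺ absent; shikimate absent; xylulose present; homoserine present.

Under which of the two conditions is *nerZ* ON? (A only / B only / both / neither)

Condition A:
c-di-GMP is present, so JalT is active.
Ni²⁺ is present, so IrpH is active.
Shikimate is present, so OrvB is active.
Xylulose is present, so UlmS is inactive.
Required activator UlmS is absent, so *ulmN* is not transcribed.
So UlmN is not produced.
Homoserine is present, so FenW is active.
Required activator UlmN is absent, so *gixD* is not transcribed.
So GixD is not produced.
No repressor is bound and JalT and IrpH are active, so *nerZ* is transcribed.
→ *nerZ* is ON in A.
Condition B:
c-di-GMP is present, so JalT is active.
Ni²⁺ is absent, so IrpH is inactive.
Shikimate is absent, so OrvB is inactive.
Xylulose is present, so UlmS is inactive.
Required activator OrvB is absent, so *ulmN* is not transcribed.
So UlmN is not produced.
Homoserine is present, so FenW is active.
Required activator UlmN is absent, so *gixD* is not transcribed.
So GixD is not produced.
Required activator IrpH is absent, so *nerZ* is not transcribed.
→ *nerZ* is OFF in B.

A only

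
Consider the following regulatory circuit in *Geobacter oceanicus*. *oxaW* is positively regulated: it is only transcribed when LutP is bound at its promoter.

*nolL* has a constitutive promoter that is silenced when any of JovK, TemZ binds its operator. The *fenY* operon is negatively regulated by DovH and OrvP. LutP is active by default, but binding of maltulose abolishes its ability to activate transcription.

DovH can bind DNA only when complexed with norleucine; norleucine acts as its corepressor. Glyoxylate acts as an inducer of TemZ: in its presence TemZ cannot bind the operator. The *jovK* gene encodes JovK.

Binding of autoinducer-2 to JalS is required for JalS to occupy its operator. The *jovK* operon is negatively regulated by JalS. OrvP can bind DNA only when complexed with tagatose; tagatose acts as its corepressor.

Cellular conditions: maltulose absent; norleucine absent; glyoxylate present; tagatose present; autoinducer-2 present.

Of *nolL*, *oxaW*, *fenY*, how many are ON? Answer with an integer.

2

Autoinducer-2 is present, so JalS is active.
With repressor JalS bound, *jovK* is not transcribed.
So JovK is not produced.
Glyoxylate is present, so TemZ is inactive.
With no repressor bound, *nolL* is transcribed.
→ *nolL* is ON.
Maltulose is absent, so LutP is active.
No repressor is bound and LutP is active, so *oxaW* is transcribed.
→ *oxaW* is ON.
Norleucine is absent, so DovH is inactive.
Tagatose is present, so OrvP is active.
With repressor OrvP bound, *fenY* is not transcribed.
→ *fenY* is OFF.
2 of the 3 genes are transcribed.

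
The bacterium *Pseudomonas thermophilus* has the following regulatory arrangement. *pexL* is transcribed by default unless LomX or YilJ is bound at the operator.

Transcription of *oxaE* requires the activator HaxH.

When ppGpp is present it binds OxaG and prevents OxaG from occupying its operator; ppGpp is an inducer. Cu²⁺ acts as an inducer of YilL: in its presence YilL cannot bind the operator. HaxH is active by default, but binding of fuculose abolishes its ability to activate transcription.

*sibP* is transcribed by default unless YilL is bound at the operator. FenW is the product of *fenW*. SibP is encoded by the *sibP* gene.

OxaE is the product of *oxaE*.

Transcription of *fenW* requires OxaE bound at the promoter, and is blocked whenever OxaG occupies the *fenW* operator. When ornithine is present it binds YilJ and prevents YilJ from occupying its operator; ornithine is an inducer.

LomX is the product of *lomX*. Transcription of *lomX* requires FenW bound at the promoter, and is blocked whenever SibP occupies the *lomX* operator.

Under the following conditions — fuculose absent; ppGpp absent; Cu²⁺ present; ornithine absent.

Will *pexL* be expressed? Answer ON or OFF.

Cu²⁺ is present, so YilL is inactive.
With no repressor bound, *sibP* is transcribed.
So SibP is produced and active.
Fuculose is absent, so HaxH is active.
No repressor is bound and HaxH is active, so *oxaE* is transcribed.
So OxaE is produced and active.
ppGpp is absent, so OxaG is active.
With repressor OxaG bound, *fenW* is not transcribed.
So FenW is not produced.
With repressor SibP bound, *lomX* is not transcribed.
So LomX is not produced.
Ornithine is absent, so YilJ is active.
With repressor YilJ bound, *pexL* is not transcribed.

OFF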